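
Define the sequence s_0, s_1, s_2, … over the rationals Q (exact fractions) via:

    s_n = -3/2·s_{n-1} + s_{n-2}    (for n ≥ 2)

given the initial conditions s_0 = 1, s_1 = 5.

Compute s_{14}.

s_2 = -3/2·5 + 1·1 = -13/2
s_3 = -3/2·-13/2 + 1·5 = 59/4
s_4 = -3/2·59/4 + 1·-13/2 = -229/8
s_5 = -3/2·-229/8 + 1·59/4 = 923/16
s_6 = -3/2·923/16 + 1·-229/8 = -3685/32
s_7 = -3/2·-3685/32 + 1·923/16 = 14747/64
s_8 = -3/2·14747/64 + 1·-3685/32 = -58981/128
s_9 = -3/2·-58981/128 + 1·14747/64 = 235931/256
s_10 = -3/2·235931/256 + 1·-58981/128 = -943717/512
s_11 = -3/2·-943717/512 + 1·235931/256 = 3774875/1024
s_12 = -3/2·3774875/1024 + 1·-943717/512 = -15099493/2048
s_13 = -3/2·-15099493/2048 + 1·3774875/1024 = 60397979/4096
s_14 = -3/2·60397979/4096 + 1·-15099493/2048 = -241591909/8192

-241591909/8192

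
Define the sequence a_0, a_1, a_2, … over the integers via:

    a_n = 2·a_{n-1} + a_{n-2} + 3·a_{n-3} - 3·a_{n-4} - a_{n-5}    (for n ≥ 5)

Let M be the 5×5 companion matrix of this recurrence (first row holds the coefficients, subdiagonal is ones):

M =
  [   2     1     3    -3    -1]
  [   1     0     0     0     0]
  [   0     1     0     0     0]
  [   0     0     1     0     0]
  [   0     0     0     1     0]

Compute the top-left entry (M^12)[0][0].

(M^12)[0][0] is the top entry after applying M 12 times to the unit state (1, 0, 0, 0, 0). Equivalently it is h_{16} for the auxiliary sequence (h_n) obeying the same recurrence with h_4 = 1 and h_i = 0 for 0 ≤ i < 4:
h_5 = 2·1 + 1·0 + 3·0 + -3·0 + -1·0 = 2
h_6 = 2·2 + 1·1 + 3·0 + -3·0 + -1·0 = 5
h_7 = 2·5 + 1·2 + 3·1 + -3·0 + -1·0 = 15
h_8 = 2·15 + 1·5 + 3·2 + -3·1 + -1·0 = 38
h_9 = 2·38 + 1·15 + 3·5 + -3·2 + -1·1 = 99
h_10 = 2·99 + 1·38 + 3·15 + -3·5 + -1·2 = 264
h_11 = 2·264 + 1·99 + 3·38 + -3·15 + -1·5 = 691
h_12 = 2·691 + 1·264 + 3·99 + -3·38 + -1·15 = 1814
h_13 = 2·1814 + 1·691 + 3·264 + -3·99 + -1·38 = 4776
h_14 = 2·4776 + 1·1814 + 3·691 + -3·264 + -1·99 = 12548
h_15 = 2·12548 + 1·4776 + 3·1814 + -3·691 + -1·264 = 32977
h_16 = 2·32977 + 1·12548 + 3·4776 + -3·1814 + -1·691 = 86697

86697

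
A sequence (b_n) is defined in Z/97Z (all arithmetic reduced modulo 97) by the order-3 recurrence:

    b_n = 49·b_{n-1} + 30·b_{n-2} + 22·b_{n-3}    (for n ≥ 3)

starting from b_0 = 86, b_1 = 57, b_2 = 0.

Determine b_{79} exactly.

b_3 = 49·0 + 30·57 + 22·86 = 13
b_4 = 49·13 + 30·0 + 22·57 = 48
b_5 = 49·48 + 30·13 + 22·0 = 26
b_6 = 49·26 + 30·48 + 22·13 = 90
b_7 = 49·90 + 30·26 + 22·48 = 38
b_8 = 49·38 + 30·90 + 22·26 = 90
b_9 = 49·90 + 30·38 + 22·90 = 61
b_10 = 49·61 + 30·90 + 22·38 = 26
b_11 = 49·26 + 30·61 + 22·90 = 40
b_12 = 49·40 + 30·26 + 22·61 = 8
b_13 = 49·8 + 30·40 + 22·26 = 30
b_14 = 49·30 + 30·8 + 22·40 = 68
b_15 = 49·68 + 30·30 + 22·8 = 43
b_16 = 49·43 + 30·68 + 22·30 = 54
b_17 = 49·54 + 30·43 + 22·68 = 0
b_18 = 49·0 + 30·54 + 22·43 = 44
b_19 = 49·44 + 30·0 + 22·54 = 46
b_20 = 49·46 + 30·44 + 22·0 = 82
b_21 = 49·82 + 30·46 + 22·44 = 61
b_22 = 49·61 + 30·82 + 22·46 = 59
b_23 = 49·59 + 30·61 + 22·82 = 26
b_24 = 49·26 + 30·59 + 22·61 = 21
b_25 = 49·21 + 30·26 + 22·59 = 3
b_26 = 49·3 + 30·21 + 22·26 = 88
b_27 = 49·88 + 30·3 + 22·21 = 14
b_28 = 49·14 + 30·88 + 22·3 = 94
b_29 = 49·94 + 30·14 + 22·88 = 75
b_30 = 49·75 + 30·94 + 22·14 = 13
b_31 = 49·13 + 30·75 + 22·94 = 8
b_32 = 49·8 + 30·13 + 22·75 = 7
b_33 = 49·7 + 30·8 + 22·13 = 93
b_34 = 49·93 + 30·7 + 22·8 = 93
b_35 = 49·93 + 30·93 + 22·7 = 32
b_36 = 49·32 + 30·93 + 22·93 = 2
b_37 = 49·2 + 30·32 + 22·93 = 0
b_38 = 49·0 + 30·2 + 22·32 = 85
b_39 = 49·85 + 30·0 + 22·2 = 38
b_40 = 49·38 + 30·85 + 22·0 = 47
b_41 = 49·47 + 30·38 + 22·85 = 75
b_42 = 49·75 + 30·47 + 22·38 = 4
b_43 = 49·4 + 30·75 + 22·47 = 85
b_44 = 49·85 + 30·4 + 22·75 = 18
b_45 = 49·18 + 30·85 + 22·4 = 28
b_46 = 49·28 + 30·18 + 22·85 = 96
b_47 = 49·96 + 30·28 + 22·18 = 23
b_48 = 49·23 + 30·96 + 22·28 = 64
b_49 = 49·64 + 30·23 + 22·96 = 21
b_50 = 49·21 + 30·64 + 22·23 = 60
b_51 = 49·60 + 30·21 + 22·64 = 31
b_52 = 49·31 + 30·60 + 22·21 = 95
b_53 = 49·95 + 30·31 + 22·60 = 18
b_54 = 49·18 + 30·95 + 22·31 = 49
b_55 = 49·49 + 30·18 + 22·95 = 84
b_56 = 49·84 + 30·49 + 22·18 = 65
b_57 = 49·65 + 30·84 + 22·49 = 90
b_58 = 49·90 + 30·65 + 22·84 = 60
b_59 = 49·60 + 30·90 + 22·65 = 86
b_60 = 49·86 + 30·60 + 22·90 = 40
b_61 = 49·40 + 30·86 + 22·60 = 40
b_62 = 49·40 + 30·40 + 22·86 = 8
b_63 = 49·8 + 30·40 + 22·40 = 47
b_64 = 49·47 + 30·8 + 22·40 = 28
b_65 = 49·28 + 30·47 + 22·8 = 48
b_66 = 49·48 + 30·28 + 22·47 = 55
b_67 = 49·55 + 30·48 + 22·28 = 95
b_68 = 49·95 + 30·55 + 22·48 = 86
b_69 = 49·86 + 30·95 + 22·55 = 29
b_70 = 49·29 + 30·86 + 22·95 = 77
b_71 = 49·77 + 30·29 + 22·86 = 36
b_72 = 49·36 + 30·77 + 22·29 = 56
b_73 = 49·56 + 30·36 + 22·77 = 86
b_74 = 49·86 + 30·56 + 22·36 = 90
b_75 = 49·90 + 30·86 + 22·56 = 74
b_76 = 49·74 + 30·90 + 22·86 = 70
b_77 = 49·70 + 30·74 + 22·90 = 64
b_78 = 49·64 + 30·70 + 22·74 = 74
b_79 = 49·74 + 30·64 + 22·70 = 5

5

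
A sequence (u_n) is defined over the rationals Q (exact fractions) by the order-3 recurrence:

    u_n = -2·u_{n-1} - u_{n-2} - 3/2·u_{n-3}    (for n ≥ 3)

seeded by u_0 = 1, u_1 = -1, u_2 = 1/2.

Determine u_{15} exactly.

u_3 = -2·1/2 + -1·-1 + -3/2·1 = -3/2
u_4 = -2·-3/2 + -1·1/2 + -3/2·-1 = 4
u_5 = -2·4 + -1·-3/2 + -3/2·1/2 = -29/4
u_6 = -2·-29/4 + -1·4 + -3/2·-3/2 = 51/4
u_7 = -2·51/4 + -1·-29/4 + -3/2·4 = -97/4
u_8 = -2·-97/4 + -1·51/4 + -3/2·-29/4 = 373/8
u_9 = -2·373/8 + -1·-97/4 + -3/2·51/4 = -705/8
u_10 = -2·-705/8 + -1·373/8 + -3/2·-97/4 = 166
u_11 = -2·166 + -1·-705/8 + -3/2·373/8 = -5021/16
u_12 = -2·-5021/16 + -1·166 + -3/2·-705/8 = 9501/16
u_13 = -2·9501/16 + -1·-5021/16 + -3/2·166 = -17965/16
u_14 = -2·-17965/16 + -1·9501/16 + -3/2·-5021/16 = 67921/32
u_15 = -2·67921/32 + -1·-17965/16 + -3/2·9501/16 = -128415/32

-128415/32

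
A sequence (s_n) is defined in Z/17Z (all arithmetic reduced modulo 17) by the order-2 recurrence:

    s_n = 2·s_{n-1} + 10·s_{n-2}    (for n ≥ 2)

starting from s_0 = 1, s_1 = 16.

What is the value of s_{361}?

13

s_2 = 2·16 + 10·1 = 8
s_3 = 2·8 + 10·16 = 6
s_4 = 2·6 + 10·8 = 7
s_5 = 2·7 + 10·6 = 6
s_6 = 2·6 + 10·7 = 14
s_7 = 2·14 + 10·6 = 3
s_8 = 2·3 + 10·14 = 10
s_9 = 2·10 + 10·3 = 16
s_10 = 2·16 + 10·10 = 13
s_11 = 2·13 + 10·16 = 16
s_12 = 2·16 + 10·13 = 9
s_13 = 2·9 + 10·16 = 8
s_14 = 2·8 + 10·9 = 4
s_15 = 2·4 + 10·8 = 3
s_16 = 2·3 + 10·4 = 12
s_17 = 2·12 + 10·3 = 3
s_18 = 2·3 + 10·12 = 7
s_19 = 2·7 + 10·3 = 10
s_20 = 2·10 + 10·7 = 5
s_21 = 2·5 + 10·10 = 8
s_22 = 2·8 + 10·5 = 15
s_23 = 2·15 + 10·8 = 8
s_24 = 2·8 + 10·15 = 13
s_25 = 2·13 + 10·8 = 4
s_26 = 2·4 + 10·13 = 2
s_27 = 2·2 + 10·4 = 10
s_28 = 2·10 + 10·2 = 6
s_29 = 2·6 + 10·10 = 10
s_30 = 2·10 + 10·6 = 12
s_31 = 2·12 + 10·10 = 5
s_32 = 2·5 + 10·12 = 11
s_33 = 2·11 + 10·5 = 4
s_34 = 2·4 + 10·11 = 16
s_35 = 2·16 + 10·4 = 4
s_36 = 2·4 + 10·16 = 15
s_37 = 2·15 + 10·4 = 2
s_38 = 2·2 + 10·15 = 1
s_39 = 2·1 + 10·2 = 5
s_40 = 2·5 + 10·1 = 3
s_41 = 2·3 + 10·5 = 5
s_42 = 2·5 + 10·3 = 6
s_43 = 2·6 + 10·5 = 11
s_44 = 2·11 + 10·6 = 14
s_45 = 2·14 + 10·11 = 2
s_46 = 2·2 + 10·14 = 8
s_47 = 2·8 + 10·2 = 2
s_48 = 2·2 + 10·8 = 16
s_49 = 2·16 + 10·2 = 1
s_50 = 2·1 + 10·16 = 9
s_51 = 2·9 + 10·1 = 11
s_52 = 2·11 + 10·9 = 10
s_53 = 2·10 + 10·11 = 11
s_54 = 2·11 + 10·10 = 3
s_55 = 2·3 + 10·11 = 14
s_56 = 2·14 + 10·3 = 7
s_57 = 2·7 + 10·14 = 1
s_58 = 2·1 + 10·7 = 4
s_59 = 2·4 + 10·1 = 1
s_60 = 2·1 + 10·4 = 8
s_61 = 2·8 + 10·1 = 9
s_62 = 2·9 + 10·8 = 13
s_63 = 2·13 + 10·9 = 14
s_64 = 2·14 + 10·13 = 5
s_65 = 2·5 + 10·14 = 14
s_66 = 2·14 + 10·5 = 10
s_67 = 2·10 + 10·14 = 7
s_68 = 2·7 + 10·10 = 12
s_69 = 2·12 + 10·7 = 9
s_70 = 2·9 + 10·12 = 2
s_71 = 2·2 + 10·9 = 9
s_72 = 2·9 + 10·2 = 4
s_73 = 2·4 + 10·9 = 13
s_74 = 2·13 + 10·4 = 15
s_75 = 2·15 + 10·13 = 7
s_76 = 2·7 + 10·15 = 11
s_77 = 2·11 + 10·7 = 7
s_78 = 2·7 + 10·11 = 5
s_79 = 2·5 + 10·7 = 12
s_80 = 2·12 + 10·5 = 6
s_81 = 2·6 + 10·12 = 13
s_82 = 2·13 + 10·6 = 1
s_83 = 2·1 + 10·13 = 13
s_84 = 2·13 + 10·1 = 2
s_85 = 2·2 + 10·13 = 15
s_86 = 2·15 + 10·2 = 16
s_87 = 2·16 + 10·15 = 12
s_88 = 2·12 + 10·16 = 14
s_89 = 2·14 + 10·12 = 12
s_90 = 2·12 + 10·14 = 11
s_91 = 2·11 + 10·12 = 6
s_92 = 2·6 + 10·11 = 3
s_93 = 2·3 + 10·6 = 15
s_94 = 2·15 + 10·3 = 9
s_95 = 2·9 + 10·15 = 15
s_96 = 2·15 + 10·9 = 1
s_97 = 2·1 + 10·15 = 16
(s_96, s_97) = (1, 16) = (s_0, s_1), so the sequence has period 96.
361 ≡ 73 (mod 96), hence s_361 = s_73 = 13.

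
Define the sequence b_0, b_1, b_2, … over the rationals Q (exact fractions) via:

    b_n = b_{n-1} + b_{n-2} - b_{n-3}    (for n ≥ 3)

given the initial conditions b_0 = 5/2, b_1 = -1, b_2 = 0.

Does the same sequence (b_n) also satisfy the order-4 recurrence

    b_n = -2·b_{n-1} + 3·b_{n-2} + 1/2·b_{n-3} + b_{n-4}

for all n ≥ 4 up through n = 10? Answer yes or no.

Terms b_0..b_10: 5/2, -1, 0, -7/2, -5/2, -6, -5, -17/2, -15/2, -11, -10
n=4: candidate gives 9, actual b_4 = -5/2 ✗

no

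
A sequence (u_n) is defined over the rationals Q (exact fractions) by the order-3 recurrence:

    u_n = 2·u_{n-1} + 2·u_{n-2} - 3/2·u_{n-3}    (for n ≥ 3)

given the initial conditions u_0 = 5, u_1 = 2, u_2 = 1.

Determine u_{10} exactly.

u_3 = 2·1 + 2·2 + -3/2·5 = -3/2
u_4 = 2·-3/2 + 2·1 + -3/2·2 = -4
u_5 = 2·-4 + 2·-3/2 + -3/2·1 = -25/2
u_6 = 2·-25/2 + 2·-4 + -3/2·-3/2 = -123/4
u_7 = 2·-123/4 + 2·-25/2 + -3/2·-4 = -161/2
u_8 = 2·-161/2 + 2·-123/4 + -3/2·-25/2 = -815/4
u_9 = 2·-815/4 + 2·-161/2 + -3/2·-123/4 = -4179/8
u_10 = 2·-4179/8 + 2·-815/4 + -3/2·-161/2 = -2663/2

-2663/2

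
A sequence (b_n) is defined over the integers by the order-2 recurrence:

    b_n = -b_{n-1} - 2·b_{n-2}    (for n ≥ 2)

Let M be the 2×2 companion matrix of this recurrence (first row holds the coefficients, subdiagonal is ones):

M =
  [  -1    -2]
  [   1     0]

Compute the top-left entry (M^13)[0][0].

(M^13)[0][0] is the top entry after applying M 13 times to the unit state (1, 0). Equivalently it is h_{14} for the auxiliary sequence (h_n) obeying the same recurrence with h_1 = 1 and h_i = 0 for 0 ≤ i < 1:
h_2 = -1·1 + -2·0 = -1
h_3 = -1·-1 + -2·1 = -1
h_4 = -1·-1 + -2·-1 = 3
h_5 = -1·3 + -2·-1 = -1
h_6 = -1·-1 + -2·3 = -5
h_7 = -1·-5 + -2·-1 = 7
h_8 = -1·7 + -2·-5 = 3
h_9 = -1·3 + -2·7 = -17
h_10 = -1·-17 + -2·3 = 11
h_11 = -1·11 + -2·-17 = 23
h_12 = -1·23 + -2·11 = -45
h_13 = -1·-45 + -2·23 = -1
h_14 = -1·-1 + -2·-45 = 91

91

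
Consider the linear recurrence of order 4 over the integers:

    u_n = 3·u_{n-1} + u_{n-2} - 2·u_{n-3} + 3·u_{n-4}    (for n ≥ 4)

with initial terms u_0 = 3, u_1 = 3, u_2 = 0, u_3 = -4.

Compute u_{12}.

-74342

u_4 = 3·-4 + 1·0 + -2·3 + 3·3 = -9
u_5 = 3·-9 + 1·-4 + -2·0 + 3·3 = -22
u_6 = 3·-22 + 1·-9 + -2·-4 + 3·0 = -67
u_7 = 3·-67 + 1·-22 + -2·-9 + 3·-4 = -217
u_8 = 3·-217 + 1·-67 + -2·-22 + 3·-9 = -701
u_9 = 3·-701 + 1·-217 + -2·-67 + 3·-22 = -2252
u_10 = 3·-2252 + 1·-701 + -2·-217 + 3·-67 = -7224
u_11 = 3·-7224 + 1·-2252 + -2·-701 + 3·-217 = -23173
u_12 = 3·-23173 + 1·-7224 + -2·-2252 + 3·-701 = -74342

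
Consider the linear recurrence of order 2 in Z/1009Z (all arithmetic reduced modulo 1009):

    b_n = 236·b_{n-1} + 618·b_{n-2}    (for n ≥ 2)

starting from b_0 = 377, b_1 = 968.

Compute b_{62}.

b_2 = 236·968 + 618·377 = 321
b_3 = 236·321 + 618·968 = 977
b_4 = 236·977 + 618·321 = 125
b_5 = 236·125 + 618·977 = 643
b_6 = 236·643 + 618·125 = 964
b_7 = 236·964 + 618·643 = 307
b_8 = 236·307 + 618·964 = 246
b_9 = 236·246 + 618·307 = 577
b_10 = 236·577 + 618·246 = 635
b_11 = 236·635 + 618·577 = 937
b_12 = 236·937 + 618·635 = 90
b_13 = 236·90 + 618·937 = 960
b_14 = 236·960 + 618·90 = 669
b_15 = 236·669 + 618·960 = 468
b_16 = 236·468 + 618·669 = 219
b_17 = 236·219 + 618·468 = 875
b_18 = 236·875 + 618·219 = 800
b_19 = 236·800 + 618·875 = 43
b_20 = 236·43 + 618·800 = 48
b_21 = 236·48 + 618·43 = 569
b_22 = 236·569 + 618·48 = 490
b_23 = 236·490 + 618·569 = 115
b_24 = 236·115 + 618·490 = 17
b_25 = 236·17 + 618·115 = 416
b_26 = 236·416 + 618·17 = 719
b_27 = 236·719 + 618·416 = 974
b_28 = 236·974 + 618·719 = 194
b_29 = 236·194 + 618·974 = 947
b_30 = 236·947 + 618·194 = 324
b_31 = 236·324 + 618·947 = 815
b_32 = 236·815 + 618·324 = 71
b_33 = 236·71 + 618·815 = 791
b_34 = 236·791 + 618·71 = 502
b_35 = 236·502 + 618·791 = 901
b_36 = 236·901 + 618·502 = 210
b_37 = 236·210 + 618·901 = 978
b_38 = 236·978 + 618·210 = 375
b_39 = 236·375 + 618·978 = 730
b_40 = 236·730 + 618·375 = 430
b_41 = 236·430 + 618·730 = 697
b_42 = 236·697 + 618·430 = 398
b_43 = 236·398 + 618·697 = 1003
b_44 = 236·1003 + 618·398 = 370
b_45 = 236·370 + 618·1003 = 874
b_46 = 236·874 + 618·370 = 45
b_47 = 236·45 + 618·874 = 847
b_48 = 236·847 + 618·45 = 677
b_49 = 236·677 + 618·847 = 125
b_50 = 236·125 + 618·677 = 899
b_51 = 236·899 + 618·125 = 840
b_52 = 236·840 + 618·899 = 99
b_53 = 236·99 + 618·840 = 651
b_54 = 236·651 + 618·99 = 910
b_55 = 236·910 + 618·651 = 579
b_56 = 236·579 + 618·910 = 796
b_57 = 236·796 + 618·579 = 818
b_58 = 236·818 + 618·796 = 874
b_59 = 236·874 + 618·818 = 443
b_60 = 236·443 + 618·874 = 938
b_61 = 236·938 + 618·443 = 732
b_62 = 236·732 + 618·938 = 731

731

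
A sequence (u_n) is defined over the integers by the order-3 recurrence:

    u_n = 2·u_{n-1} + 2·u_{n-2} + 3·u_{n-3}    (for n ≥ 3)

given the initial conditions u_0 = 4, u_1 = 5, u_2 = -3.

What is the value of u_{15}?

6622576

u_3 = 2·-3 + 2·5 + 3·4 = 16
u_4 = 2·16 + 2·-3 + 3·5 = 41
u_5 = 2·41 + 2·16 + 3·-3 = 105
u_6 = 2·105 + 2·41 + 3·16 = 340
u_7 = 2·340 + 2·105 + 3·41 = 1013
u_8 = 2·1013 + 2·340 + 3·105 = 3021
u_9 = 2·3021 + 2·1013 + 3·340 = 9088
u_10 = 2·9088 + 2·3021 + 3·1013 = 27257
u_11 = 2·27257 + 2·9088 + 3·3021 = 81753
u_12 = 2·81753 + 2·27257 + 3·9088 = 245284
u_13 = 2·245284 + 2·81753 + 3·27257 = 735845
u_14 = 2·735845 + 2·245284 + 3·81753 = 2207517
u_15 = 2·2207517 + 2·735845 + 3·245284 = 6622576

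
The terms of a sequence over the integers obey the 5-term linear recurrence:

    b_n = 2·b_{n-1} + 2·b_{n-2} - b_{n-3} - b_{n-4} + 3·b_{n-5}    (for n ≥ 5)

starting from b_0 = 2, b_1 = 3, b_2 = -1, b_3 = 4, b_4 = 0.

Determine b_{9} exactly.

540

b_5 = 2·0 + 2·4 + -1·-1 + -1·3 + 3·2 = 12
b_6 = 2·12 + 2·0 + -1·4 + -1·-1 + 3·3 = 30
b_7 = 2·30 + 2·12 + -1·0 + -1·4 + 3·-1 = 77
b_8 = 2·77 + 2·30 + -1·12 + -1·0 + 3·4 = 214
b_9 = 2·214 + 2·77 + -1·30 + -1·12 + 3·0 = 540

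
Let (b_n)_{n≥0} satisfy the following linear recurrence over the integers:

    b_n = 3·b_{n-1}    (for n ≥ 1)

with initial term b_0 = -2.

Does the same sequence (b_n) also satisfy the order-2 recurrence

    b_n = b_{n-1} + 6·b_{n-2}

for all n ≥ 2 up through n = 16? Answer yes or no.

yes

Terms b_0..b_16: -2, -6, -18, -54, -162, -486, -1458, -4374, -13122, -39366, -118098, -354294, -1062882, -3188646, -9565938, -28697814, -86093442
n=2: candidate gives -18, actual b_2 = -18 ✓
n=3: candidate gives -54, actual b_3 = -54 ✓
n=4: candidate gives -162, actual b_4 = -162 ✓
n=5: candidate gives -486, actual b_5 = -486 ✓
n=6: candidate gives -1458, actual b_6 = -1458 ✓
n=7: candidate gives -4374, actual b_7 = -4374 ✓
n=8: candidate gives -13122, actual b_8 = -13122 ✓
n=9: candidate gives -39366, actual b_9 = -39366 ✓
n=10: candidate gives -118098, actual b_10 = -118098 ✓
n=11: candidate gives -354294, actual b_11 = -354294 ✓
n=12: candidate gives -1062882, actual b_12 = -1062882 ✓
n=13: candidate gives -3188646, actual b_13 = -3188646 ✓
n=14: candidate gives -9565938, actual b_14 = -9565938 ✓
n=15: candidate gives -28697814, actual b_15 = -28697814 ✓
n=16: candidate gives -86093442, actual b_16 = -86093442 ✓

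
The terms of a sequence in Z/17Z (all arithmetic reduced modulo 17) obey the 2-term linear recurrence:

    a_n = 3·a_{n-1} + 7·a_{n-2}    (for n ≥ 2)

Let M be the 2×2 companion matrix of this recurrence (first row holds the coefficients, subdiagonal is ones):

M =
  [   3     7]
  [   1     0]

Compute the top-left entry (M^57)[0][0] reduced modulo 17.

14

(M^57)[0][0] is the top entry after applying M 57 times to the unit state (1, 0). Equivalently it is h_{58} for the auxiliary sequence (h_n) obeying the same recurrence with h_1 = 1 and h_i = 0 for 0 ≤ i < 1:
h_2 = 3·1 + 7·0 = 3
h_3 = 3·3 + 7·1 = 16
h_4 = 3·16 + 7·3 = 1
h_5 = 3·1 + 7·16 = 13
h_6 = 3·13 + 7·1 = 12
h_7 = 3·12 + 7·13 = 8
h_8 = 3·8 + 7·12 = 6
h_9 = 3·6 + 7·8 = 6
h_10 = 3·6 + 7·6 = 9
h_11 = 3·9 + 7·6 = 1
h_12 = 3·1 + 7·9 = 15
h_13 = 3·15 + 7·1 = 1
h_14 = 3·1 + 7·15 = 6
h_15 = 3·6 + 7·1 = 8
h_16 = 3·8 + 7·6 = 15
h_17 = 3·15 + 7·8 = 16
h_18 = 3·16 + 7·15 = 0
h_19 = 3·0 + 7·16 = 10
h_20 = 3·10 + 7·0 = 13
h_21 = 3·13 + 7·10 = 7
h_22 = 3·7 + 7·13 = 10
h_23 = 3·10 + 7·7 = 11
h_24 = 3·11 + 7·10 = 1
h_25 = 3·1 + 7·11 = 12
h_26 = 3·12 + 7·1 = 9
h_27 = 3·9 + 7·12 = 9
h_28 = 3·9 + 7·9 = 5
h_29 = 3·5 + 7·9 = 10
h_30 = 3·10 + 7·5 = 14
h_31 = 3·14 + 7·10 = 10
h_32 = 3·10 + 7·14 = 9
h_33 = 3·9 + 7·10 = 12
h_34 = 3·12 + 7·9 = 14
h_35 = 3·14 + 7·12 = 7
h_36 = 3·7 + 7·14 = 0
h_37 = 3·0 + 7·7 = 15
h_38 = 3·15 + 7·0 = 11
h_39 = 3·11 + 7·15 = 2
h_40 = 3·2 + 7·11 = 15
h_41 = 3·15 + 7·2 = 8
h_42 = 3·8 + 7·15 = 10
h_43 = 3·10 + 7·8 = 1
h_44 = 3·1 + 7·10 = 5
h_45 = 3·5 + 7·1 = 5
h_46 = 3·5 + 7·5 = 16
h_47 = 3·16 + 7·5 = 15
h_48 = 3·15 + 7·16 = 4
h_49 = 3·4 + 7·15 = 15
h_50 = 3·15 + 7·4 = 5
h_51 = 3·5 + 7·15 = 1
h_52 = 3·1 + 7·5 = 4
h_53 = 3·4 + 7·1 = 2
h_54 = 3·2 + 7·4 = 0
h_55 = 3·0 + 7·2 = 14
h_56 = 3·14 + 7·0 = 8
h_57 = 3·8 + 7·14 = 3
h_58 = 3·3 + 7·8 = 14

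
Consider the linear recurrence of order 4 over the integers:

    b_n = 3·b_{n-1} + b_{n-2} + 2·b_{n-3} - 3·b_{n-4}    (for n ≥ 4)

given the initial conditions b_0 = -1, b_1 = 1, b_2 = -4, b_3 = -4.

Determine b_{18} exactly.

-351186711

b_4 = 3·-4 + 1·-4 + 2·1 + -3·-1 = -11
b_5 = 3·-11 + 1·-4 + 2·-4 + -3·1 = -48
b_6 = 3·-48 + 1·-11 + 2·-4 + -3·-4 = -151
b_7 = 3·-151 + 1·-48 + 2·-11 + -3·-4 = -511
b_8 = 3·-511 + 1·-151 + 2·-48 + -3·-11 = -1747
b_9 = 3·-1747 + 1·-511 + 2·-151 + -3·-48 = -5910
b_10 = 3·-5910 + 1·-1747 + 2·-511 + -3·-151 = -20046
b_11 = 3·-20046 + 1·-5910 + 2·-1747 + -3·-511 = -68009
b_12 = 3·-68009 + 1·-20046 + 2·-5910 + -3·-1747 = -230652
b_13 = 3·-230652 + 1·-68009 + 2·-20046 + -3·-5910 = -782327
b_14 = 3·-782327 + 1·-230652 + 2·-68009 + -3·-20046 = -2653513
b_15 = 3·-2653513 + 1·-782327 + 2·-230652 + -3·-68009 = -9000143
b_16 = 3·-9000143 + 1·-2653513 + 2·-782327 + -3·-230652 = -30526640
b_17 = 3·-30526640 + 1·-9000143 + 2·-2653513 + -3·-782327 = -103540108
b_18 = 3·-103540108 + 1·-30526640 + 2·-9000143 + -3·-2653513 = -351186711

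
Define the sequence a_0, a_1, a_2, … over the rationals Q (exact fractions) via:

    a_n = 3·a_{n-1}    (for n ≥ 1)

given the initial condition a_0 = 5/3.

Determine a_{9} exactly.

32805

a_1 = 3·5/3 = 5
a_2 = 3·5 = 15
a_3 = 3·15 = 45
a_4 = 3·45 = 135
a_5 = 3·135 = 405
a_6 = 3·405 = 1215
a_7 = 3·1215 = 3645
a_8 = 3·3645 = 10935
a_9 = 3·10935 = 32805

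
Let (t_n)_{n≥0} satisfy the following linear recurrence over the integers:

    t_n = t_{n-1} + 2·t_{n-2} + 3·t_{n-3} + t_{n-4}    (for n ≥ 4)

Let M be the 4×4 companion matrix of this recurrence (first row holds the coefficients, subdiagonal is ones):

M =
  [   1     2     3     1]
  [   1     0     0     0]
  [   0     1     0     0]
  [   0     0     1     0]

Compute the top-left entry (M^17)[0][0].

1730504

(M^17)[0][0] is the top entry after applying M 17 times to the unit state (1, 0, 0, 0). Equivalently it is h_{20} for the auxiliary sequence (h_n) obeying the same recurrence with h_3 = 1 and h_i = 0 for 0 ≤ i < 3:
h_4 = 1·1 + 2·0 + 3·0 + 1·0 = 1
h_5 = 1·1 + 2·1 + 3·0 + 1·0 = 3
h_6 = 1·3 + 2·1 + 3·1 + 1·0 = 8
h_7 = 1·8 + 2·3 + 3·1 + 1·1 = 18
h_8 = 1·18 + 2·8 + 3·3 + 1·1 = 44
h_9 = 1·44 + 2·18 + 3·8 + 1·3 = 107
h_10 = 1·107 + 2·44 + 3·18 + 1·8 = 257
h_11 = 1·257 + 2·107 + 3·44 + 1·18 = 621
h_12 = 1·621 + 2·257 + 3·107 + 1·44 = 1500
h_13 = 1·1500 + 2·621 + 3·257 + 1·107 = 3620
h_14 = 1·3620 + 2·1500 + 3·621 + 1·257 = 8740
h_15 = 1·8740 + 2·3620 + 3·1500 + 1·621 = 21101
h_16 = 1·21101 + 2·8740 + 3·3620 + 1·1500 = 50941
h_17 = 1·50941 + 2·21101 + 3·8740 + 1·3620 = 122983
h_18 = 1·122983 + 2·50941 + 3·21101 + 1·8740 = 296908
h_19 = 1·296908 + 2·122983 + 3·50941 + 1·21101 = 716798
h_20 = 1·716798 + 2·296908 + 3·122983 + 1·50941 = 1730504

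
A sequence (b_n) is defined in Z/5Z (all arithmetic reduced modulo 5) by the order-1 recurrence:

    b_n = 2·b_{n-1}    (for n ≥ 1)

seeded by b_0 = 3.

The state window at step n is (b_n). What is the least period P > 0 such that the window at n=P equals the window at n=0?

4

n=0: window = (3)
n=1: window = (1)
n=2: window = (2)
n=3: window = (4)
n=4: window = (3)
window at n=4 equals window at n=0 → period = 4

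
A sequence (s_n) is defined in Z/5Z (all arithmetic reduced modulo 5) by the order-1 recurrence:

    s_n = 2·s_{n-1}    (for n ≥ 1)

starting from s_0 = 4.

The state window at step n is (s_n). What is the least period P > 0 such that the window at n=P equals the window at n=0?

n=0: window = (4)
n=1: window = (3)
n=2: window = (1)
n=3: window = (2)
n=4: window = (4)
window at n=4 equals window at n=0 → period = 4

4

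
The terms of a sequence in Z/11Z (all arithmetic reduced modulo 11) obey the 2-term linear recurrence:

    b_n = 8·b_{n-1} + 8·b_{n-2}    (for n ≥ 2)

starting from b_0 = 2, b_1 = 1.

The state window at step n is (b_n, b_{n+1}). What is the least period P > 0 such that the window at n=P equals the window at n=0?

n=0: window = (2, 1)
n=1: window = (1, 2)
n=2: window = (2, 2)
n=3: window = (2, 10)
n=4: window = (10, 8)
n=5: window = (8, 1)
n=6: window = (1, 6)
n=7: window = (6, 1)
n=8: window = (1, 1)
n=9: window = (1, 5)
n=10: window = (5, 4)
n=11: window = (4, 6)
n=12: window = (6, 3)
n=13: window = (3, 6)
n=14: window = (6, 6)
n=15: window = (6, 8)
n=16: window = (8, 2)
n=17: window = (2, 3)
n=18: window = (3, 7)
n=19: window = (7, 3)
n=20: window = (3, 3)
n=21: window = (3, 4)
n=22: window = (4, 1)
n=23: window = (1, 7)
n=24: window = (7, 9)
n=25: window = (9, 7)
n=26: window = (7, 7)
n=27: window = (7, 2)
n=28: window = (2, 6)
n=29: window = (6, 9)
n=30: window = (9, 10)
n=31: window = (10, 9)
n=32: window = (9, 9)
n=33: window = (9, 1)
n=34: window = (1, 3)
n=35: window = (3, 10)
n=36: window = (10, 5)
n=37: window = (5, 10)
n=38: window = (10, 10)
n=39: window = (10, 6)
n=40: window = (6, 7)
…
n=58: window = (9, 5)
n=59: window = (5, 2)
n=60: window = (2, 1)
window at n=60 equals window at n=0 → period = 60

60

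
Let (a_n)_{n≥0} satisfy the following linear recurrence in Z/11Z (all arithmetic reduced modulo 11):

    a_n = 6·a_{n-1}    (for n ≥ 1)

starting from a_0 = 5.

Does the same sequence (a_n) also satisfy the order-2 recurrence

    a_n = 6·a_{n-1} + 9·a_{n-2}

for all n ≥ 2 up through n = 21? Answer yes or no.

no

Terms a_0..a_21: 5, 8, 4, 2, 1, 6, 3, 7, 9, 10, 5, 8, 4, 2, 1, 6, 3, 7, 9, 10, 5, 8
n=2: candidate gives 5, actual a_2 = 4 ✗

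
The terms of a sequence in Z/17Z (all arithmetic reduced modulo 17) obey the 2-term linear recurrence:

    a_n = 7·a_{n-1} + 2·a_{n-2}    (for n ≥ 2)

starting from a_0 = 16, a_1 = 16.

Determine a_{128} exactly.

13

a_2 = 7·16 + 2·16 = 8
a_3 = 7·8 + 2·16 = 3
a_4 = 7·3 + 2·8 = 3
a_5 = 7·3 + 2·3 = 10
a_6 = 7·10 + 2·3 = 8
a_7 = 7·8 + 2·10 = 8
a_8 = 7·8 + 2·8 = 4
a_9 = 7·4 + 2·8 = 10
a_10 = 7·10 + 2·4 = 10
a_11 = 7·10 + 2·10 = 5
a_12 = 7·5 + 2·10 = 4
a_13 = 7·4 + 2·5 = 4
a_14 = 7·4 + 2·4 = 2
a_15 = 7·2 + 2·4 = 5
a_16 = 7·5 + 2·2 = 5
a_17 = 7·5 + 2·5 = 11
a_18 = 7·11 + 2·5 = 2
a_19 = 7·2 + 2·11 = 2
a_20 = 7·2 + 2·2 = 1
a_21 = 7·1 + 2·2 = 11
a_22 = 7·11 + 2·1 = 11
a_23 = 7·11 + 2·11 = 14
a_24 = 7·14 + 2·11 = 1
a_25 = 7·1 + 2·14 = 1
a_26 = 7·1 + 2·1 = 9
a_27 = 7·9 + 2·1 = 14
a_28 = 7·14 + 2·9 = 14
a_29 = 7·14 + 2·14 = 7
a_30 = 7·7 + 2·14 = 9
a_31 = 7·9 + 2·7 = 9
a_32 = 7·9 + 2·9 = 13
a_33 = 7·13 + 2·9 = 7
a_34 = 7·7 + 2·13 = 7
a_35 = 7·7 + 2·7 = 12
a_36 = 7·12 + 2·7 = 13
a_37 = 7·13 + 2·12 = 13
a_38 = 7·13 + 2·13 = 15
a_39 = 7·15 + 2·13 = 12
a_40 = 7·12 + 2·15 = 12
a_41 = 7·12 + 2·12 = 6
a_42 = 7·6 + 2·12 = 15
a_43 = 7·15 + 2·6 = 15
a_44 = 7·15 + 2·15 = 16
a_45 = 7·16 + 2·15 = 6
a_46 = 7·6 + 2·16 = 6
a_47 = 7·6 + 2·6 = 3
a_48 = 7·3 + 2·6 = 16
a_49 = 7·16 + 2·3 = 16
(a_48, a_49) = (16, 16) = (a_0, a_1), so the sequence has period 48.
128 ≡ 32 (mod 48), hence a_128 = a_32 = 13.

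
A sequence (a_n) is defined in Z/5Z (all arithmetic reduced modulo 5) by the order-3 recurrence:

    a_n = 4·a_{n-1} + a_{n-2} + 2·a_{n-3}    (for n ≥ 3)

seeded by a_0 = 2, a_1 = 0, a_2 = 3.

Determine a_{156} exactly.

a_3 = 4·3 + 1·0 + 2·2 = 1
a_4 = 4·1 + 1·3 + 2·0 = 2
a_5 = 4·2 + 1·1 + 2·3 = 0
a_6 = 4·0 + 1·2 + 2·1 = 4
a_7 = 4·4 + 1·0 + 2·2 = 0
a_8 = 4·0 + 1·4 + 2·0 = 4
a_9 = 4·4 + 1·0 + 2·4 = 4
a_10 = 4·4 + 1·4 + 2·0 = 0
a_11 = 4·0 + 1·4 + 2·4 = 2
a_12 = 4·2 + 1·0 + 2·4 = 1
a_13 = 4·1 + 1·2 + 2·0 = 1
a_14 = 4·1 + 1·1 + 2·2 = 4
a_15 = 4·4 + 1·1 + 2·1 = 4
a_16 = 4·4 + 1·4 + 2·1 = 2
a_17 = 4·2 + 1·4 + 2·4 = 0
a_18 = 4·0 + 1·2 + 2·4 = 0
a_19 = 4·0 + 1·0 + 2·2 = 4
a_20 = 4·4 + 1·0 + 2·0 = 1
a_21 = 4·1 + 1·4 + 2·0 = 3
a_22 = 4·3 + 1·1 + 2·4 = 1
a_23 = 4·1 + 1·3 + 2·1 = 4
a_24 = 4·4 + 1·1 + 2·3 = 3
a_25 = 4·3 + 1·4 + 2·1 = 3
a_26 = 4·3 + 1·3 + 2·4 = 3
a_27 = 4·3 + 1·3 + 2·3 = 1
a_28 = 4·1 + 1·3 + 2·3 = 3
a_29 = 4·3 + 1·1 + 2·3 = 4
a_30 = 4·4 + 1·3 + 2·1 = 1
a_31 = 4·1 + 1·4 + 2·3 = 4
a_32 = 4·4 + 1·1 + 2·4 = 0
a_33 = 4·0 + 1·4 + 2·1 = 1
a_34 = 4·1 + 1·0 + 2·4 = 2
a_35 = 4·2 + 1·1 + 2·0 = 4
a_36 = 4·4 + 1·2 + 2·1 = 0
a_37 = 4·0 + 1·4 + 2·2 = 3
a_38 = 4·3 + 1·0 + 2·4 = 0
a_39 = 4·0 + 1·3 + 2·0 = 3
a_40 = 4·3 + 1·0 + 2·3 = 3
a_41 = 4·3 + 1·3 + 2·0 = 0
a_42 = 4·0 + 1·3 + 2·3 = 4
a_43 = 4·4 + 1·0 + 2·3 = 2
a_44 = 4·2 + 1·4 + 2·0 = 2
a_45 = 4·2 + 1·2 + 2·4 = 3
a_46 = 4·3 + 1·2 + 2·2 = 3
a_47 = 4·3 + 1·3 + 2·2 = 4
a_48 = 4·4 + 1·3 + 2·3 = 0
a_49 = 4·0 + 1·4 + 2·3 = 0
a_50 = 4·0 + 1·0 + 2·4 = 3
a_51 = 4·3 + 1·0 + 2·0 = 2
a_52 = 4·2 + 1·3 + 2·0 = 1
a_53 = 4·1 + 1·2 + 2·3 = 2
a_54 = 4·2 + 1·1 + 2·2 = 3
a_55 = 4·3 + 1·2 + 2·1 = 1
a_56 = 4·1 + 1·3 + 2·2 = 1
a_57 = 4·1 + 1·1 + 2·3 = 1
a_58 = 4·1 + 1·1 + 2·1 = 2
a_59 = 4·2 + 1·1 + 2·1 = 1
a_60 = 4·1 + 1·2 + 2·1 = 3
a_61 = 4·3 + 1·1 + 2·2 = 2
a_62 = 4·2 + 1·3 + 2·1 = 3
a_63 = 4·3 + 1·2 + 2·3 = 0
a_64 = 4·0 + 1·3 + 2·2 = 2
a_65 = 4·2 + 1·0 + 2·3 = 4
a_66 = 4·4 + 1·2 + 2·0 = 3
a_67 = 4·3 + 1·4 + 2·2 = 0
a_68 = 4·0 + 1·3 + 2·4 = 1
a_69 = 4·1 + 1·0 + 2·3 = 0
a_70 = 4·0 + 1·1 + 2·0 = 1
a_71 = 4·1 + 1·0 + 2·1 = 1
a_72 = 4·1 + 1·1 + 2·0 = 0
a_73 = 4·0 + 1·1 + 2·1 = 3
a_74 = 4·3 + 1·0 + 2·1 = 4
a_75 = 4·4 + 1·3 + 2·0 = 4
a_76 = 4·4 + 1·4 + 2·3 = 1
a_77 = 4·1 + 1·4 + 2·4 = 1
a_78 = 4·1 + 1·1 + 2·4 = 3
a_79 = 4·3 + 1·1 + 2·1 = 0
a_80 = 4·0 + 1·3 + 2·1 = 0
a_81 = 4·0 + 1·0 + 2·3 = 1
a_82 = 4·1 + 1·0 + 2·0 = 4
a_83 = 4·4 + 1·1 + 2·0 = 2
a_84 = 4·2 + 1·4 + 2·1 = 4
a_85 = 4·4 + 1·2 + 2·4 = 1
a_86 = 4·1 + 1·4 + 2·2 = 2
a_87 = 4·2 + 1·1 + 2·4 = 2
a_88 = 4·2 + 1·2 + 2·1 = 2
a_89 = 4·2 + 1·2 + 2·2 = 4
a_90 = 4·4 + 1·2 + 2·2 = 2
a_91 = 4·2 + 1·4 + 2·2 = 1
a_92 = 4·1 + 1·2 + 2·4 = 4
a_93 = 4·4 + 1·1 + 2·2 = 1
a_94 = 4·1 + 1·4 + 2·1 = 0
a_95 = 4·0 + 1·1 + 2·4 = 4
a_96 = 4·4 + 1·0 + 2·1 = 3
a_97 = 4·3 + 1·4 + 2·0 = 1
a_98 = 4·1 + 1·3 + 2·4 = 0
a_99 = 4·0 + 1·1 + 2·3 = 2
a_100 = 4·2 + 1·0 + 2·1 = 0
a_101 = 4·0 + 1·2 + 2·0 = 2
a_102 = 4·2 + 1·0 + 2·2 = 2
a_103 = 4·2 + 1·2 + 2·0 = 0
a_104 = 4·0 + 1·2 + 2·2 = 1
a_105 = 4·1 + 1·0 + 2·2 = 3
a_106 = 4·3 + 1·1 + 2·0 = 3
a_107 = 4·3 + 1·3 + 2·1 = 2
a_108 = 4·2 + 1·3 + 2·3 = 2
a_109 = 4·2 + 1·2 + 2·3 = 1
a_110 = 4·1 + 1·2 + 2·2 = 0
a_111 = 4·0 + 1·1 + 2·2 = 0
a_112 = 4·0 + 1·0 + 2·1 = 2
a_113 = 4·2 + 1·0 + 2·0 = 3
a_114 = 4·3 + 1·2 + 2·0 = 4
a_115 = 4·4 + 1·3 + 2·2 = 3
a_116 = 4·3 + 1·4 + 2·3 = 2
a_117 = 4·2 + 1·3 + 2·4 = 4
a_118 = 4·4 + 1·2 + 2·3 = 4
a_119 = 4·4 + 1·4 + 2·2 = 4
a_120 = 4·4 + 1·4 + 2·4 = 3
a_121 = 4·3 + 1·4 + 2·4 = 4
a_122 = 4·4 + 1·3 + 2·4 = 2
a_123 = 4·2 + 1·4 + 2·3 = 3
a_124 = 4·3 + 1·2 + 2·4 = 2
a_125 = 4·2 + 1·3 + 2·2 = 0
a_126 = 4·0 + 1·2 + 2·3 = 3
a_127 = 4·3 + 1·0 + 2·2 = 1
a_128 = 4·1 + 1·3 + 2·0 = 2
a_129 = 4·2 + 1·1 + 2·3 = 0
a_130 = 4·0 + 1·2 + 2·1 = 4
a_131 = 4·4 + 1·0 + 2·2 = 0
a_132 = 4·0 + 1·4 + 2·0 = 4
a_133 = 4·4 + 1·0 + 2·4 = 4
a_134 = 4·4 + 1·4 + 2·0 = 0
a_135 = 4·0 + 1·4 + 2·4 = 2
a_136 = 4·2 + 1·0 + 2·4 = 1
a_137 = 4·1 + 1·2 + 2·0 = 1
a_138 = 4·1 + 1·1 + 2·2 = 4
a_139 = 4·4 + 1·1 + 2·1 = 4
a_140 = 4·4 + 1·4 + 2·1 = 2
a_141 = 4·2 + 1·4 + 2·4 = 0
a_142 = 4·0 + 1·2 + 2·4 = 0
a_143 = 4·0 + 1·0 + 2·2 = 4
a_144 = 4·4 + 1·0 + 2·0 = 1
a_145 = 4·1 + 1·4 + 2·0 = 3
a_146 = 4·3 + 1·1 + 2·4 = 1
a_147 = 4·1 + 1·3 + 2·1 = 4
a_148 = 4·4 + 1·1 + 2·3 = 3
a_149 = 4·3 + 1·4 + 2·1 = 3
a_150 = 4·3 + 1·3 + 2·4 = 3
a_151 = 4·3 + 1·3 + 2·3 = 1
a_152 = 4·1 + 1·3 + 2·3 = 3
a_153 = 4·3 + 1·1 + 2·3 = 4
a_154 = 4·4 + 1·3 + 2·1 = 1
a_155 = 4·1 + 1·4 + 2·3 = 4
a_156 = 4·4 + 1·1 + 2·4 = 0

0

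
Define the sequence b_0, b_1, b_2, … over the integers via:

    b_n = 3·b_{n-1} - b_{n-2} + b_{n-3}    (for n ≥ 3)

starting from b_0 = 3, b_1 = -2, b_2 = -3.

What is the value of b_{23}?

b_3 = 3·-3 + -1·-2 + 1·3 = -4
b_4 = 3·-4 + -1·-3 + 1·-2 = -11
b_5 = 3·-11 + -1·-4 + 1·-3 = -32
b_6 = 3·-32 + -1·-11 + 1·-4 = -89
b_7 = 3·-89 + -1·-32 + 1·-11 = -246
b_8 = 3·-246 + -1·-89 + 1·-32 = -681
b_9 = 3·-681 + -1·-246 + 1·-89 = -1886
b_10 = 3·-1886 + -1·-681 + 1·-246 = -5223
b_11 = 3·-5223 + -1·-1886 + 1·-681 = -14464
b_12 = 3·-14464 + -1·-5223 + 1·-1886 = -40055
b_13 = 3·-40055 + -1·-14464 + 1·-5223 = -110924
b_14 = 3·-110924 + -1·-40055 + 1·-14464 = -307181
b_15 = 3·-307181 + -1·-110924 + 1·-40055 = -850674
b_16 = 3·-850674 + -1·-307181 + 1·-110924 = -2355765
b_17 = 3·-2355765 + -1·-850674 + 1·-307181 = -6523802
b_18 = 3·-6523802 + -1·-2355765 + 1·-850674 = -18066315
b_19 = 3·-18066315 + -1·-6523802 + 1·-2355765 = -50030908
b_20 = 3·-50030908 + -1·-18066315 + 1·-6523802 = -138550211
b_21 = 3·-138550211 + -1·-50030908 + 1·-18066315 = -383686040
b_22 = 3·-383686040 + -1·-138550211 + 1·-50030908 = -1062538817
b_23 = 3·-1062538817 + -1·-383686040 + 1·-138550211 = -2942480622

-2942480622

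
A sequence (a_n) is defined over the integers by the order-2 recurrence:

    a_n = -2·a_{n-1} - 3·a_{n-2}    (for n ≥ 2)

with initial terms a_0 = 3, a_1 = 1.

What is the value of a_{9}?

a_2 = -2·1 + -3·3 = -11
a_3 = -2·-11 + -3·1 = 19
a_4 = -2·19 + -3·-11 = -5
a_5 = -2·-5 + -3·19 = -47
a_6 = -2·-47 + -3·-5 = 109
a_7 = -2·109 + -3·-47 = -77
a_8 = -2·-77 + -3·109 = -173
a_9 = -2·-173 + -3·-77 = 577

577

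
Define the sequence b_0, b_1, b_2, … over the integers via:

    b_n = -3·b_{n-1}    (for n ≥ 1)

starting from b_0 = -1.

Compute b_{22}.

b_1 = -3·-1 = 3
b_2 = -3·3 = -9
b_3 = -3·-9 = 27
b_4 = -3·27 = -81
b_5 = -3·-81 = 243
b_6 = -3·243 = -729
b_7 = -3·-729 = 2187
b_8 = -3·2187 = -6561
b_9 = -3·-6561 = 19683
b_10 = -3·19683 = -59049
b_11 = -3·-59049 = 177147
b_12 = -3·177147 = -531441
b_13 = -3·-531441 = 1594323
b_14 = -3·1594323 = -4782969
b_15 = -3·-4782969 = 14348907
b_16 = -3·14348907 = -43046721
b_17 = -3·-43046721 = 129140163
b_18 = -3·129140163 = -387420489
b_19 = -3·-387420489 = 1162261467
b_20 = -3·1162261467 = -3486784401
b_21 = -3·-3486784401 = 10460353203
b_22 = -3·10460353203 = -31381059609

-31381059609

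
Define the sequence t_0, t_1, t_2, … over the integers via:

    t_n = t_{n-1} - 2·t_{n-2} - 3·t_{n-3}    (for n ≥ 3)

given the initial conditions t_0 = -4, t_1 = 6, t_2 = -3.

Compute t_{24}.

4170201

t_3 = 1·-3 + -2·6 + -3·-4 = -3
t_4 = 1·-3 + -2·-3 + -3·6 = -15
t_5 = 1·-15 + -2·-3 + -3·-3 = 0
t_6 = 1·0 + -2·-15 + -3·-3 = 39
t_7 = 1·39 + -2·0 + -3·-15 = 84
t_8 = 1·84 + -2·39 + -3·0 = 6
t_9 = 1·6 + -2·84 + -3·39 = -279
t_10 = 1·-279 + -2·6 + -3·84 = -543
t_11 = 1·-543 + -2·-279 + -3·6 = -3
t_12 = 1·-3 + -2·-543 + -3·-279 = 1920
t_13 = 1·1920 + -2·-3 + -3·-543 = 3555
t_14 = 1·3555 + -2·1920 + -3·-3 = -276
t_15 = 1·-276 + -2·3555 + -3·1920 = -13146
t_16 = 1·-13146 + -2·-276 + -3·3555 = -23259
t_17 = 1·-23259 + -2·-13146 + -3·-276 = 3861
t_18 = 1·3861 + -2·-23259 + -3·-13146 = 89817
t_19 = 1·89817 + -2·3861 + -3·-23259 = 151872
t_20 = 1·151872 + -2·89817 + -3·3861 = -39345
t_21 = 1·-39345 + -2·151872 + -3·89817 = -612540
t_22 = 1·-612540 + -2·-39345 + -3·151872 = -989466
t_23 = 1·-989466 + -2·-612540 + -3·-39345 = 353649
t_24 = 1·353649 + -2·-989466 + -3·-612540 = 4170201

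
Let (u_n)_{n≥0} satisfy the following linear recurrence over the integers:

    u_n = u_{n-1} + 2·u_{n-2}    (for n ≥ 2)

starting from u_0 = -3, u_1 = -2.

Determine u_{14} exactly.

-27308

u_2 = 1·-2 + 2·-3 = -8
u_3 = 1·-8 + 2·-2 = -12
u_4 = 1·-12 + 2·-8 = -28
u_5 = 1·-28 + 2·-12 = -52
u_6 = 1·-52 + 2·-28 = -108
u_7 = 1·-108 + 2·-52 = -212
u_8 = 1·-212 + 2·-108 = -428
u_9 = 1·-428 + 2·-212 = -852
u_10 = 1·-852 + 2·-428 = -1708
u_11 = 1·-1708 + 2·-852 = -3412
u_12 = 1·-3412 + 2·-1708 = -6828
u_13 = 1·-6828 + 2·-3412 = -13652
u_14 = 1·-13652 + 2·-6828 = -27308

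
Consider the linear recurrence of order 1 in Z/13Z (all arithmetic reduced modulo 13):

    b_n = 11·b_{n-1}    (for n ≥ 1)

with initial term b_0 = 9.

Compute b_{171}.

6

b_1 = 11·9 = 8
b_2 = 11·8 = 10
b_3 = 11·10 = 6
b_4 = 11·6 = 1
b_5 = 11·1 = 11
b_6 = 11·11 = 4
b_7 = 11·4 = 5
b_8 = 11·5 = 3
b_9 = 11·3 = 7
b_10 = 11·7 = 12
b_11 = 11·12 = 2
b_12 = 11·2 = 9
(b_12) = (9) = (b_0), so the sequence has period 12.
171 ≡ 3 (mod 12), hence b_171 = b_3 = 6.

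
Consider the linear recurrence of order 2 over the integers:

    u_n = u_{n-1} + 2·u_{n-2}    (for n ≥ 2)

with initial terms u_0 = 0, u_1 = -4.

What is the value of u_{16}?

-87380

u_2 = 1·-4 + 2·0 = -4
u_3 = 1·-4 + 2·-4 = -12
u_4 = 1·-12 + 2·-4 = -20
u_5 = 1·-20 + 2·-12 = -44
u_6 = 1·-44 + 2·-20 = -84
u_7 = 1·-84 + 2·-44 = -172
u_8 = 1·-172 + 2·-84 = -340
u_9 = 1·-340 + 2·-172 = -684
u_10 = 1·-684 + 2·-340 = -1364
u_11 = 1·-1364 + 2·-684 = -2732
u_12 = 1·-2732 + 2·-1364 = -5460
u_13 = 1·-5460 + 2·-2732 = -10924
u_14 = 1·-10924 + 2·-5460 = -21844
u_15 = 1·-21844 + 2·-10924 = -43692
u_16 = 1·-43692 + 2·-21844 = -87380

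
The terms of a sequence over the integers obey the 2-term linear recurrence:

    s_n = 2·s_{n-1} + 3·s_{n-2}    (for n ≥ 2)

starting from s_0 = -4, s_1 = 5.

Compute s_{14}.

s_2 = 2·5 + 3·-4 = -2
s_3 = 2·-2 + 3·5 = 11
s_4 = 2·11 + 3·-2 = 16
s_5 = 2·16 + 3·11 = 65
s_6 = 2·65 + 3·16 = 178
s_7 = 2·178 + 3·65 = 551
s_8 = 2·551 + 3·178 = 1636
s_9 = 2·1636 + 3·551 = 4925
s_10 = 2·4925 + 3·1636 = 14758
s_11 = 2·14758 + 3·4925 = 44291
s_12 = 2·44291 + 3·14758 = 132856
s_13 = 2·132856 + 3·44291 = 398585
s_14 = 2·398585 + 3·132856 = 1195738

1195738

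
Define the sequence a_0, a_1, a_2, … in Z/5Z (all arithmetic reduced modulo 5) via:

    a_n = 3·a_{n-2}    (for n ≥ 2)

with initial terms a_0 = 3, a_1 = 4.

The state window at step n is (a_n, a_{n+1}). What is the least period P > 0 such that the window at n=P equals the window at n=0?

8

n=0: window = (3, 4)
n=1: window = (4, 4)
n=2: window = (4, 2)
n=3: window = (2, 2)
n=4: window = (2, 1)
n=5: window = (1, 1)
n=6: window = (1, 3)
n=7: window = (3, 3)
n=8: window = (3, 4)
window at n=8 equals window at n=0 → period = 8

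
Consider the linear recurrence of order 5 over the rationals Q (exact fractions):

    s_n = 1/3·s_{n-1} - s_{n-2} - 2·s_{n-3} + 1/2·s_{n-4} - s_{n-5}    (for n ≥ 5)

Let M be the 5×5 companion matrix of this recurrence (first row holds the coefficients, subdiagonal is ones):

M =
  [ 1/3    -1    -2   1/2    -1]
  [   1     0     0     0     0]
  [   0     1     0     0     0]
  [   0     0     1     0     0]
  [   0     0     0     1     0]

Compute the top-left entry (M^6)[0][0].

(M^6)[0][0] is the top entry after applying M 6 times to the unit state (1, 0, 0, 0, 0). Equivalently it is h_{10} for the auxiliary sequence (h_n) obeying the same recurrence with h_4 = 1 and h_i = 0 for 0 ≤ i < 4:
h_5 = 1/3·1 + -1·0 + -2·0 + 1/2·0 + -1·0 = 1/3
h_6 = 1/3·1/3 + -1·1 + -2·0 + 1/2·0 + -1·0 = -8/9
h_7 = 1/3·-8/9 + -1·1/3 + -2·1 + 1/2·0 + -1·0 = -71/27
h_8 = 1/3·-71/27 + -1·-8/9 + -2·1/3 + 1/2·1 + -1·0 = -25/162
h_9 = 1/3·-25/162 + -1·-71/27 + -2·-8/9 + 1/2·1/3 + -1·1 = 856/243
h_10 = 1/3·856/243 + -1·-25/162 + -2·-71/27 + 1/2·-8/9 + -1·1/3 = 8471/1458

8471/1458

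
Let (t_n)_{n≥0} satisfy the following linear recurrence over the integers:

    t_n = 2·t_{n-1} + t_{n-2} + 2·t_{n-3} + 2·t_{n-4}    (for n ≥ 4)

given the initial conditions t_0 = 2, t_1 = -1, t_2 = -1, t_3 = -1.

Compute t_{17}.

t_4 = 2·-1 + 1·-1 + 2·-1 + 2·2 = -1
t_5 = 2·-1 + 1·-1 + 2·-1 + 2·-1 = -7
t_6 = 2·-7 + 1·-1 + 2·-1 + 2·-1 = -19
t_7 = 2·-19 + 1·-7 + 2·-1 + 2·-1 = -49
t_8 = 2·-49 + 1·-19 + 2·-7 + 2·-1 = -133
t_9 = 2·-133 + 1·-49 + 2·-19 + 2·-7 = -367
t_10 = 2·-367 + 1·-133 + 2·-49 + 2·-19 = -1003
t_11 = 2·-1003 + 1·-367 + 2·-133 + 2·-49 = -2737
t_12 = 2·-2737 + 1·-1003 + 2·-367 + 2·-133 = -7477
t_13 = 2·-7477 + 1·-2737 + 2·-1003 + 2·-367 = -20431
t_14 = 2·-20431 + 1·-7477 + 2·-2737 + 2·-1003 = -55819
t_15 = 2·-55819 + 1·-20431 + 2·-7477 + 2·-2737 = -152497
t_16 = 2·-152497 + 1·-55819 + 2·-20431 + 2·-7477 = -416629
t_17 = 2·-416629 + 1·-152497 + 2·-55819 + 2·-20431 = -1138255

-1138255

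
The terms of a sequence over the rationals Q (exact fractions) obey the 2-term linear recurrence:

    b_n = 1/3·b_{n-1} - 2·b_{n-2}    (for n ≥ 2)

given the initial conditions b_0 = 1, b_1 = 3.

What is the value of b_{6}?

b_2 = 1/3·3 + -2·1 = -1
b_3 = 1/3·-1 + -2·3 = -19/3
b_4 = 1/3·-19/3 + -2·-1 = -1/9
b_5 = 1/3·-1/9 + -2·-19/3 = 341/27
b_6 = 1/3·341/27 + -2·-1/9 = 359/81

359/81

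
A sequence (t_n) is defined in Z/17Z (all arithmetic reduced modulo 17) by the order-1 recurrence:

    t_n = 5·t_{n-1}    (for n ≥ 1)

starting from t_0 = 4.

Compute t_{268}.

16

t_1 = 5·4 = 3
t_2 = 5·3 = 15
t_3 = 5·15 = 7
t_4 = 5·7 = 1
t_5 = 5·1 = 5
t_6 = 5·5 = 8
t_7 = 5·8 = 6
t_8 = 5·6 = 13
t_9 = 5·13 = 14
t_10 = 5·14 = 2
t_11 = 5·2 = 10
t_12 = 5·10 = 16
t_13 = 5·16 = 12
t_14 = 5·12 = 9
t_15 = 5·9 = 11
t_16 = 5·11 = 4
(t_16) = (4) = (t_0), so the sequence has period 16.
268 ≡ 12 (mod 16), hence t_268 = t_12 = 16.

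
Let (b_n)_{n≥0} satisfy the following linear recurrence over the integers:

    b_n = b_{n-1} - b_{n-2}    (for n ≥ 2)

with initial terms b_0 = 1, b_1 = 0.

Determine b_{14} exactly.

b_2 = 1·0 + -1·1 = -1
b_3 = 1·-1 + -1·0 = -1
b_4 = 1·-1 + -1·-1 = 0
b_5 = 1·0 + -1·-1 = 1
b_6 = 1·1 + -1·0 = 1
b_7 = 1·1 + -1·1 = 0
(b_6, b_7) = (1, 0) = (b_0, b_1), so the sequence has period 6.
14 ≡ 2 (mod 6), hence b_14 = b_2 = -1.

-1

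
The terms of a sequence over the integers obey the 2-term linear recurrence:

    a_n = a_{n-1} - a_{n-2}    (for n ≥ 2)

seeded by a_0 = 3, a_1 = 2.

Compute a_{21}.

a_2 = 1·2 + -1·3 = -1
a_3 = 1·-1 + -1·2 = -3
a_4 = 1·-3 + -1·-1 = -2
a_5 = 1·-2 + -1·-3 = 1
a_6 = 1·1 + -1·-2 = 3
a_7 = 1·3 + -1·1 = 2
(a_6, a_7) = (3, 2) = (a_0, a_1), so the sequence has period 6.
21 ≡ 3 (mod 6), hence a_21 = a_3 = -3.

-3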